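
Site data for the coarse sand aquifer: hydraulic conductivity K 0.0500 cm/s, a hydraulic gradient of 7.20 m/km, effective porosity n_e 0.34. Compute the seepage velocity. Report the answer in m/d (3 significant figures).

K = 0.0500 cm/s × 864 = 43.20 m/d
Specific discharge q = 43.20 × 0.0072 = 0.3110 m/d
Average linear velocity = 0.3110 / 0.34 = 0.9148 m/d

0.915 m/d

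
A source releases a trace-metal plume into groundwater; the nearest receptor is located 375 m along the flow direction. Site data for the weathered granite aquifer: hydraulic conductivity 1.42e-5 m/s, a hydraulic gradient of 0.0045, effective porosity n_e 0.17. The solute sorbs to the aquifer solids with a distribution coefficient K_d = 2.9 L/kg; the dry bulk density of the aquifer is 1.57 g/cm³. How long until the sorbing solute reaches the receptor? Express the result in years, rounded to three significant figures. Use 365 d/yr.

879 years

K = 1.42e-5 m/s × 86400 s/d = 1.227 m/d
q = Ki = 1.227 × 0.0045 = 0.005521 m/d
v = Ki/n = 1.227·0.0045/0.17 = 0.03248 m/d
Retardation R = 1 + ρ_b·K_d/n = 1 + 1.57×2.9/0.17 = 27.78
Contaminant velocity v_c = v/R = 0.03248/27.78 = 0.001169 m/d
t = L/v_c = 375/0.001169 = 320800 d
   = 320800/365 = 879 yr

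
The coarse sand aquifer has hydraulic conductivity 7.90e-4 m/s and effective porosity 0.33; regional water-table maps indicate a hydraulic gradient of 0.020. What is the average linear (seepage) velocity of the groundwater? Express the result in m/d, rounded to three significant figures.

4.14 m/d

K = 7.90e-4 m/s × 86400 s/d = 68.26 m/d
Specific discharge q = 68.26 × 0.020 = 1.365 m/d
Average linear velocity = 1.365 / 0.33 = 4.137 m/d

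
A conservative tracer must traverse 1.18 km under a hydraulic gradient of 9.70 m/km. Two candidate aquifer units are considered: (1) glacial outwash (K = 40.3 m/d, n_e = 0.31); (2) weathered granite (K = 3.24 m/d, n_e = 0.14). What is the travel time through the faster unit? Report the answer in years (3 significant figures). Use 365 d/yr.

Unit 1 (glacial outwash): v = 40.3×0.0097/0.31 = 1.261 m/d, t = 1180/1.261 = 935.8 d
Unit 2 (weathered granite): v = 3.24×0.0097/0.14 = 0.2245 m/d, t = 1180/0.2245 = 5256 d
Faster: 935.8 d / 365 = 2.56 yr

2.56 years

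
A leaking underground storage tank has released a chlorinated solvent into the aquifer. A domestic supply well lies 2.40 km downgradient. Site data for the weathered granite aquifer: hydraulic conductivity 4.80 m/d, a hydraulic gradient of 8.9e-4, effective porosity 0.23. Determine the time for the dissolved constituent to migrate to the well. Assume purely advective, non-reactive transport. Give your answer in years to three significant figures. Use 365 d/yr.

q = Ki = 4.80 × 8.9e-4 = 0.004272 m/d
v = Ki/n = 4.80·8.9e-4/0.23 = 0.01857 m/d
L = 2.40 km = 2400 m
t = L / v = 2400 / 0.01857 = 129200 d
   = 129200 / 365 = 354 yr

354 years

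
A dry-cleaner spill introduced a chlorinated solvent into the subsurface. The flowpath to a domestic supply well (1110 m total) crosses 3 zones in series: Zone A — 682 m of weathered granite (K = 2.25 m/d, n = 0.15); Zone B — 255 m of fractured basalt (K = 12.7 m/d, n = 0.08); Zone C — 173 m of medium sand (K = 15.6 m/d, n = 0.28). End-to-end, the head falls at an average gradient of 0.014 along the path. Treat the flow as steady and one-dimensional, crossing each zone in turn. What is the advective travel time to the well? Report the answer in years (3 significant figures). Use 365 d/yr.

10.1 years

Steady 1-D flow in series ⇒ the Darcy flux q is identical in every zone and the zone head losses add (resistances L/K in series).
Σ(L/K) = 682/2.25 + 255/12.7 + 173/15.6 = 303.1 + 20.08 + 11.09 = 334.3 d
K_eq = L_total / Σ(L/K) = 1110 / 334.3 = 3.321 m/d
q = K_eq · i = 3.321 × 0.014 = 0.04649 m/d (same in every zone)
Zone A: v = q/n = 0.04649/0.15 = 0.3099 m/d → t_A = 682/0.3099 = 2201 d
Zone B: v = q/n = 0.04649/0.08 = 0.5811 m/d → t_B = 255/0.5811 = 438.8 d
Zone C: v = q/n = 0.04649/0.28 = 0.1660 m/d → t_C = 173/0.1660 = 1042 d
Total t = 2201 + 438.8 + 1042 = 3681 d
   = 3681 / 365 = 10.1 yr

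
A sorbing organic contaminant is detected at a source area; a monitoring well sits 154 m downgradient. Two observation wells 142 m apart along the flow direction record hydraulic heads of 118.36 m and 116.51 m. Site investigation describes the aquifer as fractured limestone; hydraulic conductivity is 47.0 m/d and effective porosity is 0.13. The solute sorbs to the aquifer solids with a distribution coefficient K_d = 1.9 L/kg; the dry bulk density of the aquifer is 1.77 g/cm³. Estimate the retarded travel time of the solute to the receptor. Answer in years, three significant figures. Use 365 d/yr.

2.41 years

Hydraulic gradient i = (118.36 − 116.51) / 142 = 1.85 / 142 = 0.01303
q = Ki = 47.0 × 0.01303 = 0.6123 m/d
v_s = q/n_e = 0.6123/0.13 = 4.710 m/d
Retardation R = 1 + ρ_b·K_d/n = 1 + 1.77×1.9/0.13 = 26.87
Contaminant velocity v_c = v/R = 4.710/26.87 = 0.1753 m/d
t = L/v_c = 154/0.1753 = 878.5 d
   = 878.5/365 = 2.41 yr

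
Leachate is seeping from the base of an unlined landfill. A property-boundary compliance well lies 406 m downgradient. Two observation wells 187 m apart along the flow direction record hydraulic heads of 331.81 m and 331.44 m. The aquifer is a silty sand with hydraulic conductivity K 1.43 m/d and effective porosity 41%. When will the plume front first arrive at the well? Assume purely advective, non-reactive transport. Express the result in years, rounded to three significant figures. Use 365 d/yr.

Hydraulic gradient i = (331.81 − 331.44) / 187 = 0.37 / 187 = 0.001979
Specific discharge q = 1.43 × 0.001979 = 0.002829 m/d
v_s = q/n_e = 0.002829/0.41 = 0.006901 m/d
t = L / v = 406 / 0.006901 = 58830 d
   = 58830 / 365 = 161 yr

161 years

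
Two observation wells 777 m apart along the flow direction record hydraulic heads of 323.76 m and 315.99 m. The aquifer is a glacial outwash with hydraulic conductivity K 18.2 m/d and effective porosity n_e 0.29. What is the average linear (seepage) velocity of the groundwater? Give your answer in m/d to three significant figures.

Hydraulic gradient i = (323.76 − 315.99) / 777 = 7.77 / 777 = 0.01000
Specific discharge q = 18.2 × 0.01000 = 0.1820 m/d
v = Ki/n = 18.2·0.01000/0.29 = 0.6276 m/d

0.628 m/d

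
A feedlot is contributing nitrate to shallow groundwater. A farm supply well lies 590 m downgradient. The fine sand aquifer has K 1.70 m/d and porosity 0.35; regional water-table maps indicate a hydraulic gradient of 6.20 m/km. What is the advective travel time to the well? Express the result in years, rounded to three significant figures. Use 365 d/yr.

Darcy flux q = K·i = 1.70 × 0.0062 = 0.01054 m/d
v = Ki/n = 1.70·0.0062/0.35 = 0.03011 m/d
t = L / v = 590 / 0.03011 = 19590 d
   = 19590 / 365 = 53.7 yr

53.7 years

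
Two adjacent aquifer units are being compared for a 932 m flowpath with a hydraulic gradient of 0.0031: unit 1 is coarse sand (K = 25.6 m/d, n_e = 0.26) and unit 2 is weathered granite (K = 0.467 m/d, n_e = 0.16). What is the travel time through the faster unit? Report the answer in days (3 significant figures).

3050 days

Unit 1 (coarse sand): v = 25.6×0.0031/0.26 = 0.3052 m/d, t = 932/0.3052 = 3053 d
Unit 2 (weathered granite): v = 0.467×0.0031/0.16 = 0.009048 m/d, t = 932/0.009048 = 103000 d
Faster unit: t = 3050 d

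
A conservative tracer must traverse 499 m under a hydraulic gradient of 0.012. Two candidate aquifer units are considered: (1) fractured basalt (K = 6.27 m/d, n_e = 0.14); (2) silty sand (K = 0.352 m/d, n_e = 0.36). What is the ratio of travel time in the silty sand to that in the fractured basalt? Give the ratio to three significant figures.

45.8

Unit 1 (fractured basalt): v = 6.27×0.012/0.14 = 0.5374 m/d, t = 499/0.5374 = 928.5 d
Unit 2 (silty sand): v = 0.352×0.012/0.36 = 0.01173 m/d, t = 499/0.01173 = 42530 d
t(silty sand) / t(fractured basalt) = 42530/928.5 = 45.8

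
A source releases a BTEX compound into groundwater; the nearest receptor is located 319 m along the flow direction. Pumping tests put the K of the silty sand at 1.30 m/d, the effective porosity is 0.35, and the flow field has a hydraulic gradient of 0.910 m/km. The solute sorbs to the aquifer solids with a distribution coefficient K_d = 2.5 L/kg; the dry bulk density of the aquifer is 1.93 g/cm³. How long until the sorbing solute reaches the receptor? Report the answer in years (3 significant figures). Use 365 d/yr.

3820 years

q = Ki = 1.30 × 9.1e-4 = 0.001183 m/d
v = Ki/n = 1.30·9.1e-4/0.35 = 0.003380 m/d
Retardation R = 1 + ρ_b·K_d/n = 1 + 1.93×2.5/0.35 = 14.79
Contaminant velocity v_c = v/R = 0.003380/14.79 = 2.286e-4 m/d
t = L/v_c = 319/2.286e-4 = 1.395e6 d
   = 1.395e6/365 = 3820 yr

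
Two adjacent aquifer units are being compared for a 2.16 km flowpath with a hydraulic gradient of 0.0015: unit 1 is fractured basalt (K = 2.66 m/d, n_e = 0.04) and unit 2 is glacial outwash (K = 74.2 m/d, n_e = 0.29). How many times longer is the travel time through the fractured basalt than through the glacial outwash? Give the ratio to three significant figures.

Unit 1 (fractured basalt): v = 2.66×0.0015/0.04 = 0.09975 m/d, t = 2160/0.09975 = 21650 d
Unit 2 (glacial outwash): v = 74.2×0.0015/0.29 = 0.3838 m/d, t = 2160/0.3838 = 5628 d
t(fractured basalt) / t(glacial outwash) = 21650/5628 = 3.85

3.85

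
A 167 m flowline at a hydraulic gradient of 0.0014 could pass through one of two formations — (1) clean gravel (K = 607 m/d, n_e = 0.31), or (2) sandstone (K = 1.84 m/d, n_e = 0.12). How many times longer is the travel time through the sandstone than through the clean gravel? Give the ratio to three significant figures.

Unit 1 (clean gravel): v = 607×0.0014/0.31 = 2.741 m/d, t = 167/2.741 = 60.92 d
Unit 2 (sandstone): v = 1.84×0.0014/0.12 = 0.02147 m/d, t = 167/0.02147 = 7780 d
t(sandstone) / t(clean gravel) = 7780/60.92 = 128

128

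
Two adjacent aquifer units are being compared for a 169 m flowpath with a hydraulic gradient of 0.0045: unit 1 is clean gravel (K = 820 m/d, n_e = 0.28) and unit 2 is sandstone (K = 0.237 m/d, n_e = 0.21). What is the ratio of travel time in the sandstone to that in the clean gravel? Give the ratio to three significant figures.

Unit 1 (clean gravel): v = 820×0.0045/0.28 = 13.18 m/d, t = 169/13.18 = 12.82 d
Unit 2 (sandstone): v = 0.237×0.0045/0.21 = 0.005079 m/d, t = 169/0.005079 = 33280 d
t(sandstone) / t(clean gravel) = 33280/12.82 = 2590

2590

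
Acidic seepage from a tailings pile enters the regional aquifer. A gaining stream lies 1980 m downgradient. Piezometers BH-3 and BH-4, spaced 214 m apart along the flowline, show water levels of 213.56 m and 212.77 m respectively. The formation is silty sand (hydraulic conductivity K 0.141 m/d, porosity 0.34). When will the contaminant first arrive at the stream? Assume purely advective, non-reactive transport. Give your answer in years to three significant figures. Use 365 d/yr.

3540 years

Hydraulic gradient i = (213.56 − 212.77) / 214 = 0.79 / 214 = 0.003692
q = Ki = 0.141 × 0.003692 = 5.205e-4 m/d
v = Ki/n = 0.141·0.003692/0.34 = 0.001531 m/d
t = L / v = 1980 / 0.001531 = 1.293e6 d
   = 1.293e6 / 365 = 3540 yr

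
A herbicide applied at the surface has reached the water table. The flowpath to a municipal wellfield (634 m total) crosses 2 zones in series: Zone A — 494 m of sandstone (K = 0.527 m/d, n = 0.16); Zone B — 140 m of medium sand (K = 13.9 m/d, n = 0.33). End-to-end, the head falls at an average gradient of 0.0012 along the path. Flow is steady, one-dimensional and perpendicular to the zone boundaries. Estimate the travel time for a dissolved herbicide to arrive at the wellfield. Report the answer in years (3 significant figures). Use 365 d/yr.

427 years

Steady 1-D flow in series ⇒ the Darcy flux q is identical in every zone and the zone head losses add (resistances L/K in series).
Σ(L/K) = 494/0.527 + 140/13.9 = 937.4 + 10.07 = 947.5 d
K_eq = L_total / Σ(L/K) = 634 / 947.5 = 0.6692 m/d
q = K_eq · i = 0.6692 × 0.0012 = 8.030e-4 m/d (same in every zone)
Zone A: v = q/n = 8.030e-4/0.16 = 0.005019 m/d → t_A = 494/0.005019 = 98430 d
Zone B: v = q/n = 8.030e-4/0.33 = 0.002433 m/d → t_B = 140/0.002433 = 57530 d
Total t = 98430 + 57530 = 156000 d
   = 156000 / 365 = 427 yr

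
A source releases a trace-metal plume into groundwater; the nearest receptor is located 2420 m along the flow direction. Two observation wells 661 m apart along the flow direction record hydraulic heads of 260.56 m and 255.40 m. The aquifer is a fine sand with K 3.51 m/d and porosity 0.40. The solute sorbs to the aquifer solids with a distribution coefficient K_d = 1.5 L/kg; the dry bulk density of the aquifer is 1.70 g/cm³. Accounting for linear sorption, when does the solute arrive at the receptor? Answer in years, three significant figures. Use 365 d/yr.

Hydraulic gradient i = (260.56 − 255.40) / 661 = 5.16 / 661 = 0.007806
q = Ki = 3.51 × 0.007806 = 0.02740 m/d
v = Ki/n = 3.51·0.007806/0.40 = 0.06850 m/d
Retardation R = 1 + ρ_b·K_d/n = 1 + 1.70×1.5/0.40 = 7.375
Contaminant velocity v_c = v/R = 0.06850/7.375 = 0.009288 m/d
t = L/v_c = 2420/0.009288 = 260500 d
   = 260500/365 = 714 yr

714 years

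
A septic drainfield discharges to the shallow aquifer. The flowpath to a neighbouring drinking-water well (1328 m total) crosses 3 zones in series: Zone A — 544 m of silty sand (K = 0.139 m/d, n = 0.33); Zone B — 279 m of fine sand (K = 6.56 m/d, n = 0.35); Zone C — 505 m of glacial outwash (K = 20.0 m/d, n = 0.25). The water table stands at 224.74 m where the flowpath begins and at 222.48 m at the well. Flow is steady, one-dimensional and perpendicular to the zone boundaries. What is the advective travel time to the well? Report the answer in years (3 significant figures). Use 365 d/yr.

Total head drop ΔH = 224.74 − 222.48 = 2.26 m
Steady 1-D flow in series ⇒ the Darcy flux q is identical in every zone and the zone head losses add (resistances L/K in series).
Σ(L/K) = 544/0.139 + 279/6.56 + 505/20.0 = 3914 + 42.53 + 25.25 = 3981 d
q = ΔH / Σ(L/K) = 2.26 / 3981 = 5.676e-4 m/d (same in every zone)
Zone A: v = q/n = 5.676e-4/0.33 = 0.001720 m/d → t_A = 544/0.001720 = 316300 d
Zone B: v = q/n = 5.676e-4/0.35 = 0.001622 m/d → t_B = 279/0.001622 = 172000 d
Zone C: v = q/n = 5.676e-4/0.25 = 0.002271 m/d → t_C = 505/0.002271 = 222400 d
Total t = 316300 + 172000 + 222400 = 710700 d
   = 710700 / 365 = 1950 yr

1950 years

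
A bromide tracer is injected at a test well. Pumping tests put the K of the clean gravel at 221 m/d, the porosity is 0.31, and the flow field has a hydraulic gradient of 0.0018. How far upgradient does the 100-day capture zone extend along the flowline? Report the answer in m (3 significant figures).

Darcy flux q = K·i = 221 × 0.0018 = 0.3978 m/d
v_s = q/n_e = 0.3978/0.31 = 1.283 m/d
L = v × T = 1.283 × 100 = 128.3 m

128 m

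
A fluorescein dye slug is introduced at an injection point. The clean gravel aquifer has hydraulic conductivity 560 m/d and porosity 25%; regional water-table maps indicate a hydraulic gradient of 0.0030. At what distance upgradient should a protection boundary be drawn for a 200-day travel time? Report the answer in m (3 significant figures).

Specific discharge q = 560 × 0.0030 = 1.680 m/d
v_s = q/n_e = 1.680/0.25 = 6.720 m/d
L = v × T = 6.720 × 200 = 1344 m

1340 m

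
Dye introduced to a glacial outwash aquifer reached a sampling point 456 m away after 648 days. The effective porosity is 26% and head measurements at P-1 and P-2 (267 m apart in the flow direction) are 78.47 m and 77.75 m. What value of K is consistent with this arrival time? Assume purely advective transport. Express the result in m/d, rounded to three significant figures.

Hydraulic gradient i = (78.47 − 77.75) / 267 = 0.72 / 267 = 0.002697
v = L / t = 456 / 648 = 0.7037 m/d
K = v · n / i = 0.7037 × 0.26 / 0.002697 = 67.8 m/d

67.8 m/d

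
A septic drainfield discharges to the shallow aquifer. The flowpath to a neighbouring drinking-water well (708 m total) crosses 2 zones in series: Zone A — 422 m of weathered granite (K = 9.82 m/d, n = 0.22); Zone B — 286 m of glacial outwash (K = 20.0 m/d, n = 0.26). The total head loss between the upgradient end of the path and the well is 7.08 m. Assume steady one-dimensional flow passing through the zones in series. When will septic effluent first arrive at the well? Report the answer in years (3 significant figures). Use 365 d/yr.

Steady 1-D flow in series ⇒ the Darcy flux q is identical in every zone and the zone head losses add (resistances L/K in series).
Σ(L/K) = 422/9.82 + 286/20.0 = 42.97 + 14.30 = 57.27 d
q = ΔH / Σ(L/K) = 7.08 / 57.27 = 0.1236 m/d (same in every zone)
Zone A: v = q/n = 0.1236/0.22 = 0.5619 m/d → t_A = 422/0.5619 = 751.0 d
Zone B: v = q/n = 0.1236/0.26 = 0.4755 m/d → t_B = 286/0.4755 = 601.5 d
Total t = 751.0 + 601.5 = 1353 d
   = 1353 / 365 = 3.71 yr

3.71 years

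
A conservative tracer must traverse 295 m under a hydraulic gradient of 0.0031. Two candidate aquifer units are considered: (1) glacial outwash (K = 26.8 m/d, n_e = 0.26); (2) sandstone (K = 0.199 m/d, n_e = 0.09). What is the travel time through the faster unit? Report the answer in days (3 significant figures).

Unit 1 (glacial outwash): v = 26.8×0.0031/0.26 = 0.3195 m/d, t = 295/0.3195 = 923.2 d
Unit 2 (sandstone): v = 0.199×0.0031/0.09 = 0.006854 m/d, t = 295/0.006854 = 43040 d
Faster unit: t = 923 d

923 days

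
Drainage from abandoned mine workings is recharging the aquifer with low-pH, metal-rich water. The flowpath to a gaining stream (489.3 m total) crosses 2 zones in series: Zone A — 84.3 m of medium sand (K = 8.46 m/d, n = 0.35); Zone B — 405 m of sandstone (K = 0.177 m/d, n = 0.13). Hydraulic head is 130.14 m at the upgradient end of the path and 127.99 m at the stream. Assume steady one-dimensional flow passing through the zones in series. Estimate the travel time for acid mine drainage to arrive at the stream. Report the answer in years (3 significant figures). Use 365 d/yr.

241 years

Total head drop ΔH = 130.14 − 127.99 = 2.15 m
Continuity: the same q passes through each zone, so ΔH = q·Σ(L_j/K_j) — the zones act as resistances in series.
Σ(L/K) = 84.3/8.46 + 405/0.177 = 9.965 + 2288 = 2298 d
q = ΔH / Σ(L/K) = 2.15 / 2298 = 9.356e-4 m/d (same in every zone)
Zone A: v = q/n = 9.356e-4/0.35 = 0.002673 m/d → t_A = 84.3/0.002673 = 31540 d
Zone B: v = q/n = 9.356e-4/0.13 = 0.007197 m/d → t_B = 405/0.007197 = 56280 d
Total t = 31540 + 56280 = 87810 d
   = 87810 / 365 = 241 yr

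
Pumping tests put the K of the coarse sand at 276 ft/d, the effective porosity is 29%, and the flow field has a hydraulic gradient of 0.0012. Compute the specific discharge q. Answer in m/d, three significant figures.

K = 276 ft/d × 0.3048 = 84.12 m/d
Specific discharge q = 84.12 × 0.0012 = 0.1009 m/d

0.101 m/d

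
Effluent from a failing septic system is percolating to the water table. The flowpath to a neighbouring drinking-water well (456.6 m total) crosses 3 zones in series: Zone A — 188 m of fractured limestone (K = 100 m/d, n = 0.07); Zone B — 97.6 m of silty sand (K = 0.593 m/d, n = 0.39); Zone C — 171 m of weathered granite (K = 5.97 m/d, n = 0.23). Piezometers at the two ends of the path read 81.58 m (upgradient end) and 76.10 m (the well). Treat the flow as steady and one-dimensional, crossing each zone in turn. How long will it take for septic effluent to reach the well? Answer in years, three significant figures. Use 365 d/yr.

Total head drop ΔH = 81.58 − 76.10 = 5.48 m
Continuity: the same q passes through each zone, so ΔH = q·Σ(L_j/K_j) — the zones act as resistances in series.
Σ(L/K) = 188/100 + 97.6/0.593 + 171/5.97 = 1.880 + 164.6 + 28.64 = 195.1 d
q = ΔH / Σ(L/K) = 5.48 / 195.1 = 0.02809 m/d (same in every zone)
Zone A: v = q/n = 0.02809/0.07 = 0.4012 m/d → t_A = 188/0.4012 = 468.5 d
Zone B: v = q/n = 0.02809/0.39 = 0.07202 m/d → t_B = 97.6/0.07202 = 1355 d
Zone C: v = q/n = 0.02809/0.23 = 0.1221 m/d → t_C = 171/0.1221 = 1400 d
Total t = 468.5 + 1355 + 1400 = 3224 d
   = 3224 / 365 = 8.83 yr

8.83 years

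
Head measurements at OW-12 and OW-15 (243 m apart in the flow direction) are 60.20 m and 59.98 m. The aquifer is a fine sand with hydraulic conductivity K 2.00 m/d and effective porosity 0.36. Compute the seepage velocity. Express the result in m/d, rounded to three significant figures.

Hydraulic gradient i = (60.20 − 59.98) / 243 = 0.22 / 243 = 9.053e-4
Specific discharge q = 2.00 × 9.053e-4 = 0.001811 m/d
v_s = q/n_e = 0.001811/0.36 = 0.005030 m/d

0.00503 m/d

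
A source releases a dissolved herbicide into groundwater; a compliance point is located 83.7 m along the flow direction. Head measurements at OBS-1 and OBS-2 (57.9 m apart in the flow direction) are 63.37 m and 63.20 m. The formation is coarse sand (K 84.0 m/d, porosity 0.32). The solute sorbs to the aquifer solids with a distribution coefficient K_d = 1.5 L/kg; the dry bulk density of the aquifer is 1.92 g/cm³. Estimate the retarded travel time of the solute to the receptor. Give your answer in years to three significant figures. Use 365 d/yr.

Hydraulic gradient i = (63.37 − 63.20) / 57.9 = 0.17 / 57.9 = 0.002936
q = Ki = 84.0 × 0.002936 = 0.2466 m/d
v_s = q/n_e = 0.2466/0.32 = 0.7707 m/d
Retardation R = 1 + ρ_b·K_d/n = 1 + 1.92×1.5/0.32 = 10.00
Contaminant velocity v_c = v/R = 0.7707/10.00 = 0.07707 m/d
t = L/v_c = 83.7/0.07707 = 1086 d
   = 1086/365 = 2.98 yr

2.98 years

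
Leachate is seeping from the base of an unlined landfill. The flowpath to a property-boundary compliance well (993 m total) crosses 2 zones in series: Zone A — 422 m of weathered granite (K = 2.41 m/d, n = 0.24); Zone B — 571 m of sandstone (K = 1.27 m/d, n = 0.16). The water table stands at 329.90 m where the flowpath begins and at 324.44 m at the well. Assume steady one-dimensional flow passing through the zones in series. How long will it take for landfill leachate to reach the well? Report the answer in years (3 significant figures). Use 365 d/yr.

60.4 years

Total head drop ΔH = 329.90 − 324.44 = 5.46 m
Steady 1-D flow in series ⇒ the Darcy flux q is identical in every zone and the zone head losses add (resistances L/K in series).
Σ(L/K) = 422/2.41 + 571/1.27 = 175.1 + 449.6 = 624.7 d
q = ΔH / Σ(L/K) = 5.46 / 624.7 = 0.008740 m/d (same in every zone)
Zone A: v = q/n = 0.008740/0.24 = 0.03642 m/d → t_A = 422/0.03642 = 11590 d
Zone B: v = q/n = 0.008740/0.16 = 0.05463 m/d → t_B = 571/0.05463 = 10450 d
Total t = 11590 + 10450 = 22040 d
   = 22040 / 365 = 60.4 yr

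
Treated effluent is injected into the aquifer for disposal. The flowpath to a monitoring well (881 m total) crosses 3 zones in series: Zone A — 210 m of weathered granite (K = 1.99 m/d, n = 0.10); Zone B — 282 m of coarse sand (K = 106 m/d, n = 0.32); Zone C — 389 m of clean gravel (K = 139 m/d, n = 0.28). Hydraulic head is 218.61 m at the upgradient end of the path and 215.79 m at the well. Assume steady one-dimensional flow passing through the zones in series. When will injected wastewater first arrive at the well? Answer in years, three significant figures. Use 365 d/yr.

23.7 years

Total head drop ΔH = 218.61 − 215.79 = 2.82 m
Continuity: the same q passes through each zone, so ΔH = q·Σ(L_j/K_j) — the zones act as resistances in series.
Σ(L/K) = 210/1.99 + 282/106 + 389/139 = 105.5 + 2.660 + 2.799 = 111.0 d
q = ΔH / Σ(L/K) = 2.82 / 111.0 = 0.02541 m/d (same in every zone)
Zone A: v = q/n = 0.02541/0.10 = 0.2541 m/d → t_A = 210/0.2541 = 826.5 d
Zone B: v = q/n = 0.02541/0.32 = 0.07940 m/d → t_B = 282/0.07940 = 3552 d
Zone C: v = q/n = 0.02541/0.28 = 0.09074 m/d → t_C = 389/0.09074 = 4287 d
Total t = 826.5 + 3552 + 4287 = 8665 d
   = 8665 / 365 = 23.7 yr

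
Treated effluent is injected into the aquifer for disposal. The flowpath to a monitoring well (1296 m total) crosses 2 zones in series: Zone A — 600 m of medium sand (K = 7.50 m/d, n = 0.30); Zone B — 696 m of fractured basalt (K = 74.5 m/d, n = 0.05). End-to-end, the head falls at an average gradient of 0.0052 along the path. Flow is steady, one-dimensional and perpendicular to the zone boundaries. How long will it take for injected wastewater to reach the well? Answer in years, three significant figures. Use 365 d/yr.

7.80 years

Continuity: the same q passes through each zone, so ΔH = q·Σ(L_j/K_j) — the zones act as resistances in series.
Σ(L/K) = 600/7.50 + 696/74.5 = 80.00 + 9.342 = 89.34 d
K_eq = L_total / Σ(L/K) = 1296 / 89.34 = 14.51 m/d
q = K_eq · i = 14.51 × 0.0052 = 0.07543 m/d (same in every zone)
Zone A: v = q/n = 0.07543/0.30 = 0.2514 m/d → t_A = 600/0.2514 = 2386 d
Zone B: v = q/n = 0.07543/0.05 = 1.509 m/d → t_B = 696/1.509 = 461.3 d
Total t = 2386 + 461.3 = 2848 d
   = 2848 / 365 = 7.80 yr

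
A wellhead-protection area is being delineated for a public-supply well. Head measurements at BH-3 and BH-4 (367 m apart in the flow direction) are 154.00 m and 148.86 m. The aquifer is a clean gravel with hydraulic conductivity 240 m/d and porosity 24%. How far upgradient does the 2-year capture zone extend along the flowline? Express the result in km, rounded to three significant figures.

10.2 km

Hydraulic gradient i = (154.00 − 148.86) / 367 = 5.14 / 367 = 0.01401
Specific discharge q = 240 × 0.01401 = 3.361 m/d
v = Ki/n = 240·0.01401/0.24 = 14.01 m/d
T = 2 yr × 365 = 730 d
L = v × T = 14.01 × 730 = 10220 m
   = 10.2 km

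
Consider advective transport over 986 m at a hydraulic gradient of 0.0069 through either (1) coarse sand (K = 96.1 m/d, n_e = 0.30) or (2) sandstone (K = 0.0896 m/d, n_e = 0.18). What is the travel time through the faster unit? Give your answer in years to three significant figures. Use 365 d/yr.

Unit 1 (coarse sand): v = 96.1×0.0069/0.30 = 2.210 m/d, t = 986/2.210 = 446.1 d
Unit 2 (sandstone): v = 0.0896×0.0069/0.18 = 0.003435 m/d, t = 986/0.003435 = 287100 d
Faster: 446.1 d / 365 = 1.22 yr

1.22 years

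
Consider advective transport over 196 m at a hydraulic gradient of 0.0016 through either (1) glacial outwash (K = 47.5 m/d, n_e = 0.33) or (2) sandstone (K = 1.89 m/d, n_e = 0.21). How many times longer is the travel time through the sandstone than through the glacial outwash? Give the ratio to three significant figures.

Unit 1 (glacial outwash): v = 47.5×0.0016/0.33 = 0.2303 m/d, t = 196/0.2303 = 851.1 d
Unit 2 (sandstone): v = 1.89×0.0016/0.21 = 0.01440 m/d, t = 196/0.01440 = 13610 d
t(sandstone) / t(glacial outwash) = 13610/851.1 = 16.0

16.0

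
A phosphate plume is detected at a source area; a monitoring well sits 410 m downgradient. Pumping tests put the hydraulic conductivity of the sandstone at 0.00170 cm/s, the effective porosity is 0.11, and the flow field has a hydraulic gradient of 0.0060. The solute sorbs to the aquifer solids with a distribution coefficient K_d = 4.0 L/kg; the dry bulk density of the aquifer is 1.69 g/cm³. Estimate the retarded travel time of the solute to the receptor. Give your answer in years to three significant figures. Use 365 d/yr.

876 years

K = 0.00170 cm/s × 864 = 1.469 m/d
Specific discharge q = 1.469 × 0.0060 = 0.008813 m/d
Seepage velocity v = q / n = 0.008813 / 0.11 = 0.08012 m/d
Retardation R = 1 + ρ_b·K_d/n = 1 + 1.69×4.0/0.11 = 62.45
Contaminant velocity v_c = v/R = 0.08012/62.45 = 0.001283 m/d
t = L/v_c = 410/0.001283 = 319600 d
   = 319600/365 = 876 yr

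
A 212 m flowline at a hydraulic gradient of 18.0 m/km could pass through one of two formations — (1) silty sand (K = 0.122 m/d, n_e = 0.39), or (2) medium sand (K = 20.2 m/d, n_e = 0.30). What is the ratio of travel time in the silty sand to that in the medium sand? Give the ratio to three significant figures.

215

Unit 1 (silty sand): v = 0.122×0.018/0.39 = 0.005631 m/d, t = 212/0.005631 = 37650 d
Unit 2 (medium sand): v = 20.2×0.018/0.30 = 1.212 m/d, t = 212/1.212 = 174.9 d
t(silty sand) / t(medium sand) = 37650/174.9 = 215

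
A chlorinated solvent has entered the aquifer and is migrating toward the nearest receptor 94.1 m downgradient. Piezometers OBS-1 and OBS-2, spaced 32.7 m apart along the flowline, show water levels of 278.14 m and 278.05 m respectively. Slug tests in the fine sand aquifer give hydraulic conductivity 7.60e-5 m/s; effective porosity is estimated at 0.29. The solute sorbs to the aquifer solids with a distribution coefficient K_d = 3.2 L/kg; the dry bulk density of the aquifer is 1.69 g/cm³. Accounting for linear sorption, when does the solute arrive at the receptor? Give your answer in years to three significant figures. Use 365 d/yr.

81.3 years

Hydraulic gradient i = (278.14 − 278.05) / 32.7 = 0.09 / 32.7 = 0.002752
K = 7.60e-5 m/s × 86400 s/d = 6.566 m/d
q = Ki = 6.566 × 0.002752 = 0.01807 m/d
v_s = q/n_e = 0.01807/0.29 = 0.06232 m/d
Retardation R = 1 + ρ_b·K_d/n = 1 + 1.69×3.2/0.29 = 19.65
Contaminant velocity v_c = v/R = 0.06232/19.65 = 0.003172 m/d
t = L/v_c = 94.1/0.003172 = 29670 d
   = 29670/365 = 81.3 yr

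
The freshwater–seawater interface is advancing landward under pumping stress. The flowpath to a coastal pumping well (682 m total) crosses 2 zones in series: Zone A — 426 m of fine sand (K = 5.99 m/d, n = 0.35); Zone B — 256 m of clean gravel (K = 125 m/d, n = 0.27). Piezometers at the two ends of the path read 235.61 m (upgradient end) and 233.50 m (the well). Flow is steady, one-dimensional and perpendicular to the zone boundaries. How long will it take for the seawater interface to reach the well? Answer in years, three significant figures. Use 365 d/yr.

20.7 years

Total head drop ΔH = 235.61 − 233.50 = 2.11 m
Continuity: the same q passes through each zone, so ΔH = q·Σ(L_j/K_j) — the zones act as resistances in series.
Σ(L/K) = 426/5.99 + 256/125 = 71.12 + 2.048 = 73.17 d
q = ΔH / Σ(L/K) = 2.11 / 73.17 = 0.02884 m/d (same in every zone)
Zone A: v = q/n = 0.02884/0.35 = 0.08240 m/d → t_A = 426/0.08240 = 5170 d
Zone B: v = q/n = 0.02884/0.27 = 0.1068 m/d → t_B = 256/0.1068 = 2397 d
Total t = 5170 + 2397 = 7567 d
   = 7567 / 365 = 20.7 yr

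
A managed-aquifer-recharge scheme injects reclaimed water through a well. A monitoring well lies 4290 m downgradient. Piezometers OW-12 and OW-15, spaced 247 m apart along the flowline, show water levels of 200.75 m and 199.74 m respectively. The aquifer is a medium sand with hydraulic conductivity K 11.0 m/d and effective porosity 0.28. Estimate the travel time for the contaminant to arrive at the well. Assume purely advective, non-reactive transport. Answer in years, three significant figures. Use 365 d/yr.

Hydraulic gradient i = (200.75 − 199.74) / 247 = 1.01 / 247 = 0.004089
Darcy flux q = K·i = 11.0 × 0.004089 = 0.04498 m/d
v_s = q/n_e = 0.04498/0.28 = 0.1606 m/d
t = L / v = 4290 / 0.1606 = 26710 d
   = 26710 / 365 = 73.2 yr

73.2 years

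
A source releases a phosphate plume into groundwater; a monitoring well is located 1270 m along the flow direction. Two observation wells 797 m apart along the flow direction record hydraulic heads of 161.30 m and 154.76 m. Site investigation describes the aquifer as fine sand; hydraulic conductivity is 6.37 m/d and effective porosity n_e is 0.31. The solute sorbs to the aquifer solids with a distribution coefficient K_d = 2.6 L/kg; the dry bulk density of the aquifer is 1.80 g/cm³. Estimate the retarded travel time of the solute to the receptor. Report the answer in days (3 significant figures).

Hydraulic gradient i = (161.30 − 154.76) / 797 = 6.54 / 797 = 0.008206
Specific discharge q = 6.37 × 0.008206 = 0.05227 m/d
Seepage velocity v = q / n = 0.05227 / 0.31 = 0.1686 m/d
Retardation R = 1 + ρ_b·K_d/n = 1 + 1.80×2.6/0.31 = 16.10
Contaminant velocity v_c = v/R = 0.1686/16.10 = 0.01048 m/d
t = L/v_c = 1270/0.01048 = 121200 d

121000 days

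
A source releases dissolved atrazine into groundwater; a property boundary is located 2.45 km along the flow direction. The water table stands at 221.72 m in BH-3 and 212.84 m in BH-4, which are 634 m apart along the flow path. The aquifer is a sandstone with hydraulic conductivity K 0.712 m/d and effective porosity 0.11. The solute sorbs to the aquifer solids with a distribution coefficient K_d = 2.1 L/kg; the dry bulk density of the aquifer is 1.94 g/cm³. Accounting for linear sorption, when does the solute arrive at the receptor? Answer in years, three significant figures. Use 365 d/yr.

Hydraulic gradient i = (221.72 − 212.84) / 634 = 8.88 / 634 = 0.01401
Darcy flux q = K·i = 0.712 × 0.01401 = 0.009972 m/d
v_s = q/n_e = 0.009972/0.11 = 0.09066 m/d
Retardation R = 1 + ρ_b·K_d/n = 1 + 1.94×2.1/0.11 = 38.04
Contaminant velocity v_c = v/R = 0.09066/38.04 = 0.002383 m/d
L = 2.45 km = 2450 m
t = L/v_c = 2450/0.002383 = 1.028e6 d
   = 1.028e6/365 = 2820 yr

2820 years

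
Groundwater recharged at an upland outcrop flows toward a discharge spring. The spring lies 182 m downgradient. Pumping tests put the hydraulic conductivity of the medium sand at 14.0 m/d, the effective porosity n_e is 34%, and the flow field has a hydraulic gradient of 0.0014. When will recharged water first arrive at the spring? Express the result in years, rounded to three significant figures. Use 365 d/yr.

8.65 years

Darcy flux q = K·i = 14.0 × 0.0014 = 0.01960 m/d
v = Ki/n = 14.0·0.0014/0.34 = 0.05765 m/d
t = L / v = 182 / 0.05765 = 3157 d
   = 3157 / 365 = 8.65 yr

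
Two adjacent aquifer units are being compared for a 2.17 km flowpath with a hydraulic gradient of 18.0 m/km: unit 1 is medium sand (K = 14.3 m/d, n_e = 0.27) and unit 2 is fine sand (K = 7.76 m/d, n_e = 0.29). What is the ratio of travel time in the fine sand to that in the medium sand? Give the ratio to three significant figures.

Unit 1 (medium sand): v = 14.3×0.018/0.27 = 0.9533 m/d, t = 2170/0.9533 = 2276 d
Unit 2 (fine sand): v = 7.76×0.018/0.29 = 0.4817 m/d, t = 2170/0.4817 = 4505 d
t(fine sand) / t(medium sand) = 4505/2276 = 1.98

1.98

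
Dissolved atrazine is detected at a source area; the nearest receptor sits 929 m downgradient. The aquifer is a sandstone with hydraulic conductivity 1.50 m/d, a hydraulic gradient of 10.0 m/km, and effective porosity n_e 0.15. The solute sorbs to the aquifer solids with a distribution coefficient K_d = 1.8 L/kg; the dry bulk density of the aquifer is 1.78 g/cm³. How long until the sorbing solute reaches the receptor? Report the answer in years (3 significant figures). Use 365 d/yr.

569 years

Specific discharge q = 1.50 × 0.010 = 0.01500 m/d
v_s = q/n_e = 0.01500/0.15 = 0.1000 m/d
Retardation R = 1 + ρ_b·K_d/n = 1 + 1.78×1.8/0.15 = 22.36
Contaminant velocity v_c = v/R = 0.1000/22.36 = 0.004472 m/d
t = L/v_c = 929/0.004472 = 207700 d
   = 207700/365 = 569 yr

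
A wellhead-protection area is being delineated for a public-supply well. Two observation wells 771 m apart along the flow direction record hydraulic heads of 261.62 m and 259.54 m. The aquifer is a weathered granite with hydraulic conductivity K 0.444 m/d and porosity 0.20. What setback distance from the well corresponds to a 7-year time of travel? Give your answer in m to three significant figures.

15.3 m

Hydraulic gradient i = (261.62 − 259.54) / 771 = 2.08 / 771 = 0.002698
q = Ki = 0.444 × 0.002698 = 0.001198 m/d
Seepage velocity v = q / n = 0.001198 / 0.20 = 0.005989 m/d
T = 7 yr × 365 = 2555 d
L = v × T = 0.005989 × 2555 = 15.30 m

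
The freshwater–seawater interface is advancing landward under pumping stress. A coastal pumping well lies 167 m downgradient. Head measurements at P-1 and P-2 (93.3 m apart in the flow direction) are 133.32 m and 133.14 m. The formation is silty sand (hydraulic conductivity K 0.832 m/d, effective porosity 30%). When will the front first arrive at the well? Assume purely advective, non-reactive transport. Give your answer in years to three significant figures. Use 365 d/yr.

Hydraulic gradient i = (133.32 − 133.14) / 93.3 = 0.18 / 93.3 = 0.001929
Darcy flux q = K·i = 0.832 × 0.001929 = 0.001605 m/d
Average linear velocity = 0.001605 / 0.30 = 0.005350 m/d
t = L / v = 167 / 0.005350 = 31210 d
   = 31210 / 365 = 85.5 yr

85.5 years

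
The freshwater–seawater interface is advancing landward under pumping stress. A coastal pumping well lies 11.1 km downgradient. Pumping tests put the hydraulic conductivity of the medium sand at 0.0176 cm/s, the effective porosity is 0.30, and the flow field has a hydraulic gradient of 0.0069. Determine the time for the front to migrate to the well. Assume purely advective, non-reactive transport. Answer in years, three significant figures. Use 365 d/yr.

87.0 years

K = 0.0176 cm/s × 864 = 15.21 m/d
Specific discharge q = 15.21 × 0.0069 = 0.1049 m/d
v_s = q/n_e = 0.1049/0.30 = 0.3497 m/d
L = 11.1 km = 11100 m
t = L / v = 11100 / 0.3497 = 31740 d
   = 31740 / 365 = 87.0 yr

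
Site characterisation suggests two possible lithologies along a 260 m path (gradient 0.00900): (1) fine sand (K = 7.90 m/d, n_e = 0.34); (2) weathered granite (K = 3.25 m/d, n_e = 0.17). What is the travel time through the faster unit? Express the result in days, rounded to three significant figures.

1240 days

Unit 1 (fine sand): v = 7.90×0.0090/0.34 = 0.2091 m/d, t = 260/0.2091 = 1243 d
Unit 2 (weathered granite): v = 3.25×0.0090/0.17 = 0.1721 m/d, t = 260/0.1721 = 1511 d
Faster unit: t = 1240 d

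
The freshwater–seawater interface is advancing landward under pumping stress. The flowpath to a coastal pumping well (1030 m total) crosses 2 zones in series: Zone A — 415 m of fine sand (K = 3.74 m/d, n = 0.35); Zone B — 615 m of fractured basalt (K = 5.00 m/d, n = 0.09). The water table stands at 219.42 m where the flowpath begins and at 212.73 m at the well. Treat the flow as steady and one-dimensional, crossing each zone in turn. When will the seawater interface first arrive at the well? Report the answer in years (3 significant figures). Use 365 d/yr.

Total head drop ΔH = 219.42 − 212.73 = 6.69 m
Steady 1-D flow in series ⇒ the Darcy flux q is identical in every zone and the zone head losses add (resistances L/K in series).
Σ(L/K) = 415/3.74 + 615/5.00 = 111.0 + 123.0 = 234.0 d
q = ΔH / Σ(L/K) = 6.69 / 234.0 = 0.02859 m/d (same in every zone)
Zone A: v = q/n = 0.02859/0.35 = 0.08170 m/d → t_A = 415/0.08170 = 5080 d
Zone B: v = q/n = 0.02859/0.09 = 0.3177 m/d → t_B = 615/0.3177 = 1936 d
Total t = 5080 + 1936 = 7015 d
   = 7015 / 365 = 19.2 yr

19.2 years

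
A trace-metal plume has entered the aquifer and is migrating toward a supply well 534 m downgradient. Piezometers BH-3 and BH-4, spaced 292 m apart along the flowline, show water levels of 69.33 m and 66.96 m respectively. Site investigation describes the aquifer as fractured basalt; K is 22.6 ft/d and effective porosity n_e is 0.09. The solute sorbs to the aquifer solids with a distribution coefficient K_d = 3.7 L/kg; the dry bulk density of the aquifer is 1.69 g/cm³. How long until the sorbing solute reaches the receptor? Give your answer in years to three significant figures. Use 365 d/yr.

Hydraulic gradient i = (69.33 − 66.96) / 292 = 2.37 / 292 = 0.008116
K = 22.6 ft/d × 0.3048 = 6.888 m/d
q = Ki = 6.888 × 0.008116 = 0.05591 m/d
v = Ki/n = 6.888·0.008116/0.09 = 0.6212 m/d
Retardation R = 1 + ρ_b·K_d/n = 1 + 1.69×3.7/0.09 = 70.48
Contaminant velocity v_c = v/R = 0.6212/70.48 = 0.008814 m/d
t = L/v_c = 534/0.008814 = 60580 d
   = 60580/365 = 166 yr

166 years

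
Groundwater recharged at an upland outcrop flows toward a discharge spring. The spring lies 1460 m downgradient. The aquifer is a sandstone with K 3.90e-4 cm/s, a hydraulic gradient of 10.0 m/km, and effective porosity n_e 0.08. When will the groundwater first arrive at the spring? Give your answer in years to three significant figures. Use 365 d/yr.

95.0 years

K = 3.90e-4 cm/s × 864 = 0.3370 m/d
q = Ki = 0.3370 × 0.010 = 0.003370 m/d
Average linear velocity = 0.003370 / 0.08 = 0.04212 m/d
t = L / v = 1460 / 0.04212 = 34660 d
   = 34660 / 365 = 95.0 yr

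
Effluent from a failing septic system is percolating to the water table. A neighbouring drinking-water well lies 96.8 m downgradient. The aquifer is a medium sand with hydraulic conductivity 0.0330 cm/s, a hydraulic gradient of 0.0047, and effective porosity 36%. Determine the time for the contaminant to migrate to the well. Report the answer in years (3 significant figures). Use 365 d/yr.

0.712 years

K = 0.0330 cm/s × 864 = 28.51 m/d
Specific discharge q = 28.51 × 0.0047 = 0.1340 m/d
Seepage velocity v = q / n = 0.1340 / 0.36 = 0.3722 m/d
t = L / v = 96.8 / 0.3722 = 260.0 d
   = 260.0 / 365 = 0.712 yr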